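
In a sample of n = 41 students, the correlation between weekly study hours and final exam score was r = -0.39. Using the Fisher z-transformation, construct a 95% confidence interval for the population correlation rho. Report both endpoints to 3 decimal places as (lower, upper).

(-0.623, -0.094)

z_r = atanh(-0.39) = -0.411800;  SE = 1/√(n−3) = 1/√38 = 0.162221
z-limits: -0.411800 ± 1.960·0.162221 = -0.411800 ± 0.317953 = [-0.729753, -0.093847]
ρ-limits: (tanh -0.729753, tanh -0.093847) = (-0.623, -0.094)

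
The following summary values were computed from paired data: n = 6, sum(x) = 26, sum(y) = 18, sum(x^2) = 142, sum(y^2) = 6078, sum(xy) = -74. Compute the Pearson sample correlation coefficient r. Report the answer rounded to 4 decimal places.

-0.3616

Numerator: nΣxy − (Σx)(Σy) = 6·(-74) − (26)(18) = -912
Denominator: √[(nΣx²−(Σx)²)(nΣy²−(Σy)²)]
  nΣx²−(Σx)² = 6·142 − 676 = 176;  nΣy²−(Σy)² = 6·6078 − 324 = 36144
  √(176·36144) = √6361344 = 2522.1705
r = -912 / 2522.1705 = -0.3616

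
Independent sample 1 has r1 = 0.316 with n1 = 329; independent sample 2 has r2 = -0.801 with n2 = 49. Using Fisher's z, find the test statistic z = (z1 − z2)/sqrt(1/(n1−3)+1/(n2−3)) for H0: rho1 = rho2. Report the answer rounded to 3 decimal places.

z1 = atanh(0.316) = 0.327197,  z2 = atanh(-0.801) = -1.101396
SE = √(1/(n1−3) + 1/(n2−3)) = √(1/326 + 1/46) = √(0.0030675 + 0.0217391) = √0.0248066 = 0.157501
z = (z1 − z2)/SE = (0.327197 − (-1.101396)) / 0.157501 = 1.428593 / 0.157501 = 9.070

9.070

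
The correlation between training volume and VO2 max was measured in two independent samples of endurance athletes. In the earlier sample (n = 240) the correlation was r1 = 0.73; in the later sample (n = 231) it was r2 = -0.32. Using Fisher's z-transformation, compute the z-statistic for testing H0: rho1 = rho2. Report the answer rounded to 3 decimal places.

13.587

Fisher z-transforms: z1 = atanh(0.73) = 0.928727, z2 = atanh(-0.32) = -0.331647; difference d = 1.260374
Var(d) = 1/237 + 1/228 = 0.0042194 + 0.0043860 = 0.0086054
z = d/√Var(d) = 1.260374 / √0.0086054 = 1.260374 / 0.092765 = 13.587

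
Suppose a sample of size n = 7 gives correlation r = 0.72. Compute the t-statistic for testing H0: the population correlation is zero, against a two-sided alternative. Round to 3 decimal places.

2.320

t = r·√(n−2) / √(1−r²) with r = 0.72, n = 7
  = 0.72·√5 / √(1 − 0.5184)
  = 0.72·2.236068 / 0.693974
  = 1.609969 / 0.693974 = 2.320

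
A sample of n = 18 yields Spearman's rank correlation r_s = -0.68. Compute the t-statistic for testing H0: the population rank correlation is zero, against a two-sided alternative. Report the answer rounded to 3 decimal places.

-3.710

t = r_s·√(n−2) / √(1−r_s²) with r_s = -0.68, n = 18
  = -0.68·√16 / √(1 − 0.4624)
  = -0.68·4.000000 / 0.733212
  = -2.720000 / 0.733212 = -3.710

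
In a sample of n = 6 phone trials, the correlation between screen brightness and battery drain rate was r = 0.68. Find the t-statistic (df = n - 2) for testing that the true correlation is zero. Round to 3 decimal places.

t = r·√(n−2) / √(1−r²) with r = 0.68, n = 6
  = 0.68·√4 / √(1 − 0.4624)
  = 0.68·2.000000 / 0.733212
  = 1.360000 / 0.733212 = 1.855

1.855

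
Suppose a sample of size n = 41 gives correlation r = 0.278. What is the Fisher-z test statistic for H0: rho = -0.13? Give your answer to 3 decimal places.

Fisher z: atanh(0.278) = 0.285513, atanh(-0.13) = -0.130740
z = (z_r − z_0)·√(n−3) = (0.285513 − (-0.130740))·√38 = 0.416253 · 6.164414 = 2.566

2.566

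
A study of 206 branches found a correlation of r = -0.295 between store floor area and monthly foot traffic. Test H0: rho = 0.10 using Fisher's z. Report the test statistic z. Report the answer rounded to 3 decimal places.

z_r = atanh(-0.295) = -0.304034,  z_0 = atanh(0.10) = 0.100335
SE = 1/√(n−3) = 1/√203 = 0.070186
z = (z_r − z_0)/SE = (-0.304034 − 0.100335) / 0.070186 = -0.404369 / 0.070186 = -5.761

-5.761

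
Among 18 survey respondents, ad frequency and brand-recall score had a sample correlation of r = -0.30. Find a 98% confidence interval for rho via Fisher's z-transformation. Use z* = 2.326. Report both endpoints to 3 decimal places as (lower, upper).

(-0.721, 0.283)

Fisher z: z_r = atanh(r) = ½·ln((1+(-0.30))/(1−(-0.30))) = -0.309520
SE(z) = 1/√(n−3) = 1/√15 = 0.258199
98% ⇒ z* = 2.326; margin = 2.326·0.258199 = 0.600571
CI on z-scale: (-0.910091, 0.291051)
Back-transform: tanh(-0.910091) = -0.721176, tanh(0.291051) = 0.283102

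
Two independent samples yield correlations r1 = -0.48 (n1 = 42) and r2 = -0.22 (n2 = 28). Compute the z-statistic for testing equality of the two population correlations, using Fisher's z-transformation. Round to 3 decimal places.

-1.168

Fisher z-transforms: z1 = atanh(-0.48) = -0.522984, z2 = atanh(-0.22) = -0.223656; difference d = -0.299328
Var(d) = 1/39 + 1/25 = 0.0256410 + 0.0400000 = 0.0656410
z = d/√Var(d) = -0.299328 / √0.0656410 = -0.299328 / 0.256205 = -1.168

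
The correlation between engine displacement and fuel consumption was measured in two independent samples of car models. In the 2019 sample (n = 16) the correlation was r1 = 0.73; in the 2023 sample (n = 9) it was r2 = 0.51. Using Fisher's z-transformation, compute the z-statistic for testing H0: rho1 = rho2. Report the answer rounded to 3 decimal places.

Fisher z-transforms: z1 = atanh(0.73) = 0.928727, z2 = atanh(0.51) = 0.562730; difference d = 0.365997
Var(d) = 1/13 + 1/6 = 0.0769231 + 0.1666667 = 0.2435898
z = d/√Var(d) = 0.365997 / √0.2435898 = 0.365997 / 0.493548 = 0.742

0.742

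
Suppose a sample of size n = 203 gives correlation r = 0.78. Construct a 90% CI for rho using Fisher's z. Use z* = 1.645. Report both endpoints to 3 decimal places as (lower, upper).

Fisher z: z_r = atanh(r) = ½·ln((1+0.78)/(1−0.78)) = 1.045371
SE(z) = 1/√(n−3) = 1/√200 = 0.070711
90% ⇒ z* = 1.645; margin = 1.645·0.070711 = 0.116320
CI on z-scale: (0.929051, 1.161691)
Back-transform: tanh(0.929051) = 0.730151, tanh(1.161691) = 0.821590

(0.730, 0.822)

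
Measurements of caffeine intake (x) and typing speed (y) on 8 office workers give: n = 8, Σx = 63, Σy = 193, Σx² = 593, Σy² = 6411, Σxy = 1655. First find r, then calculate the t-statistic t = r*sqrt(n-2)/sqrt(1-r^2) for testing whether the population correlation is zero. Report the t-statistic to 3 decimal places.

Numerator: nΣxy − (Σx)(Σy) = 8·1655 − (63)(193) = 1081
Denominator: √[(nΣx²−(Σx)²)(nΣy²−(Σy)²)]
  nΣx²−(Σx)² = 8·593 − 3969 = 775;  nΣy²−(Σy)² = 8·6411 − 37249 = 14039
  √(775·14039) = √10880225 = 3298.5186
r = 1081 / 3298.5186 = 0.3277
t = r·√(n−2)/√(1−r²) = 0.3277·√6 / √(1−0.107387) = 0.802698 / 0.944782 = 0.850

0.850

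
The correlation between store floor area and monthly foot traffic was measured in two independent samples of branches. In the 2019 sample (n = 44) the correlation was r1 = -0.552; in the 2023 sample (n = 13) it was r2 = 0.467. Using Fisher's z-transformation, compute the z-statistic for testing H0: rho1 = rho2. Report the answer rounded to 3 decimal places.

z1 = atanh(-0.552) = -0.621253,  z2 = atanh(0.467) = 0.506227
SE = √(1/(n1−3) + 1/(n2−3)) = √(1/41 + 1/10) = √(0.0243902 + 0.1000000) = √0.1243902 = 0.352690
z = (z1 − z2)/SE = (-0.621253 − 0.506227) / 0.352690 = -1.127480 / 0.352690 = -3.197

-3.197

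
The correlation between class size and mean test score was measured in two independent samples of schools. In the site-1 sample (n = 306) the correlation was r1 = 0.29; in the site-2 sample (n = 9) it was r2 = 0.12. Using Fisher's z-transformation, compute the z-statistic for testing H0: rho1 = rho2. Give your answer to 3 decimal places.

0.432

Fisher z-transforms: z1 = atanh(0.29) = 0.298566, z2 = atanh(0.12) = 0.120581; difference d = 0.177985
Var(d) = 1/303 + 1/6 = 0.0033003 + 0.1666667 = 0.1699670
z = d/√Var(d) = 0.177985 / √0.1699670 = 0.177985 / 0.412271 = 0.432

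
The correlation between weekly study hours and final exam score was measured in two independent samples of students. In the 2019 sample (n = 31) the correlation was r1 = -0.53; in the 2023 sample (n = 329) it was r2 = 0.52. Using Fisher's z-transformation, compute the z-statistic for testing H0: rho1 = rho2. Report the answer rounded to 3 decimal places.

-5.923

Fisher z-transforms: z1 = atanh(-0.53) = -0.590145, z2 = atanh(0.52) = 0.576340; difference d = -1.166485
Var(d) = 1/28 + 1/326 = 0.0357143 + 0.0030675 = 0.0387818
z = d/√Var(d) = -1.166485 / √0.0387818 = -1.166485 / 0.196931 = -5.923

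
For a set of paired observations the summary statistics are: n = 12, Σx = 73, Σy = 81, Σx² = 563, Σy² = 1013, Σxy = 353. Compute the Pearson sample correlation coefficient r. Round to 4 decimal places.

S_xy = nΣxy − ΣxΣy = 12·353 − 73·81 = 4236 − 5913 = -1677
S_xx = nΣx² − (Σx)² = 12·563 − 73² = 6756 − 5329 = 1427
S_yy = nΣy² − (Σy)² = 12·1013 − 81² = 12156 − 6561 = 5595
r = S_xy / √(S_xx·S_yy) = -1677 / √(1427·5595) = -1677 / √7984065 = -1677 / 2825.6088 = -0.5935

-0.5935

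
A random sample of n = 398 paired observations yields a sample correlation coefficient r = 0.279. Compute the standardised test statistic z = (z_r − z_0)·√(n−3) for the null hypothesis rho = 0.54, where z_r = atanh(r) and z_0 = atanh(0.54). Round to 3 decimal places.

Fisher z: atanh(0.279) = 0.286597, atanh(0.54) = 0.604156
z = (z_r − z_0)·√(n−3) = (0.286597 − 0.604156)·√395 = -0.317559 · 19.874607 = -6.311

-6.311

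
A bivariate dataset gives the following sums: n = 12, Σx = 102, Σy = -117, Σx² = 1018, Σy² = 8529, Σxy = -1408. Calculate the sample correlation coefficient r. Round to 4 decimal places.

-0.3915

Numerator: nΣxy − (Σx)(Σy) = 12·(-1408) − (102)(-117) = -4962
Denominator: √[(nΣx²−(Σx)²)(nΣy²−(Σy)²)]
  nΣx²−(Σx)² = 12·1018 − 10404 = 1812;  nΣy²−(Σy)² = 12·8529 − 13689 = 88659
  √(1812·88659) = √160650108 = 12674.7824
r = -4962 / 12674.7824 = -0.3915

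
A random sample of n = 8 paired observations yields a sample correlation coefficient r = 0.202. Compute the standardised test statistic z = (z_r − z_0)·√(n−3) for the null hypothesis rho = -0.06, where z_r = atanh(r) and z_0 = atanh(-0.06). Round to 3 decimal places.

0.592

z_r = atanh(0.202) = 0.204817,  z_0 = atanh(-0.06) = -0.060072
SE = 1/√(n−3) = 1/√5 = 0.447214
z = (z_r − z_0)/SE = (0.204817 − (-0.060072)) / 0.447214 = 0.264889 / 0.447214 = 0.592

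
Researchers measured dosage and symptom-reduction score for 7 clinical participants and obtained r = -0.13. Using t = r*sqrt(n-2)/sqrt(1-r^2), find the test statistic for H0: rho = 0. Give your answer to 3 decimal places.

-0.293

t = r·√(n−2) / √(1−r²) with r = -0.13, n = 7
  = -0.13·√5 / √(1 − 0.0169)
  = -0.13·2.236068 / 0.991514
  = -0.290689 / 0.991514 = -0.293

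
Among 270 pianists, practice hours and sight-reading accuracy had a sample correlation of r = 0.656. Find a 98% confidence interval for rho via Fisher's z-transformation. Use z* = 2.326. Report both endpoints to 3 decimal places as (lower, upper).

Fisher z: z_r = atanh(r) = ½·ln((1+0.656)/(1−0.656)) = 0.785759
SE(z) = 1/√(n−3) = 1/√267 = 0.061199
98% ⇒ z* = 2.326; margin = 2.326·0.061199 = 0.142349
CI on z-scale: (0.643410, 0.928108)
Back-transform: tanh(0.643410) = 0.567217, tanh(0.928108) = 0.729711

(0.567, 0.730)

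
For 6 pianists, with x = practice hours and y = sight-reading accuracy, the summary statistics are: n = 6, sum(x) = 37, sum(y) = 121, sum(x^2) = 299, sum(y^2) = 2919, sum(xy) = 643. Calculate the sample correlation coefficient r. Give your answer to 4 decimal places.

Numerator: nΣxy − (Σx)(Σy) = 6·643 − (37)(121) = -619
Denominator: √[(nΣx²−(Σx)²)(nΣy²−(Σy)²)]
  nΣx²−(Σx)² = 6·299 − 1369 = 425;  nΣy²−(Σy)² = 6·2919 − 14641 = 2873
  √(425·2873) = √1221025 = 1105.0000
r = -619 / 1105.0000 = -0.5602

-0.5602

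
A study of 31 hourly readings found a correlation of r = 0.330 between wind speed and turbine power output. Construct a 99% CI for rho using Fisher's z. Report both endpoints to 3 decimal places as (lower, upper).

(-0.143, 0.680)

z_r = atanh(0.330) = 0.342828;  SE = 1/√(n−3) = 1/√28 = 0.188982
z-limits: 0.342828 ± 2.576·0.188982 = 0.342828 ± 0.486818 = [-0.143990, 0.829646]
ρ-limits: (tanh -0.143990, tanh 0.829646) = (-0.143, 0.680)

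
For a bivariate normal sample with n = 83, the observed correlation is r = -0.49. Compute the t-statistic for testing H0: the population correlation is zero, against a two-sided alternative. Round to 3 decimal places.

1 − r² = 1 − 0.2401 = 0.7599;  √(1−r²) = 0.871722
√(n−2) = √81 = 9.000000
t = r·√(n−2)/√(1−r²) = -0.49 · 9.000000 / 0.871722 = -5.059

-5.059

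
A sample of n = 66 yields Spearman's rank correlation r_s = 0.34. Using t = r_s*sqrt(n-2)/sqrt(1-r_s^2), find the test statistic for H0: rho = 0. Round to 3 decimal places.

t = r_s·√(n−2) / √(1−r_s²) with r_s = 0.34, n = 66
  = 0.34·√64 / √(1 − 0.1156)
  = 0.34·8.000000 / 0.940425
  = 2.720000 / 0.940425 = 2.892

2.892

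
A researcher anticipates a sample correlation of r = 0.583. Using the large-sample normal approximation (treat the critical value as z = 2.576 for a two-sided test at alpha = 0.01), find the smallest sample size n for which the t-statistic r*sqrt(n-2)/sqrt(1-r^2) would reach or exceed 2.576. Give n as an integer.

15

r√(n−2)/√(1−r²) ≥ 2.576  ⇔  n−2 ≥ (2.576)²·(1−r²)/r²
(1−r²)/r² = (1−0.339889)/0.339889 = 1.9421
n ≥ 2 + 6.635776·1.9421 = 2 + 12.8873 = 14.8873
⌈14.8873⌉ = 15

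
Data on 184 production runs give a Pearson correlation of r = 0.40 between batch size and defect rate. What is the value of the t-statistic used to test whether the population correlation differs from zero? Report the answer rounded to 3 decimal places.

5.888

t = r·√(n−2) / √(1−r²) with r = 0.40, n = 184
  = 0.40·√182 / √(1 − 0.1600)
  = 0.40·13.490738 / 0.916515
  = 5.396295 / 0.916515 = 5.888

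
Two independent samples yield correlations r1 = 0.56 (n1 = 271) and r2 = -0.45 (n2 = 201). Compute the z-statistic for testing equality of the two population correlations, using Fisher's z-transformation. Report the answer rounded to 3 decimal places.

11.925

z1 = atanh(0.56) = 0.632833,  z2 = atanh(-0.45) = -0.484700
SE = √(1/(n1−3) + 1/(n2−3)) = √(1/268 + 1/198) = √(0.0037313 + 0.0050505) = √0.0087818 = 0.093711
z = (z1 − z2)/SE = (0.632833 − (-0.484700)) / 0.093711 = 1.117533 / 0.093711 = 11.925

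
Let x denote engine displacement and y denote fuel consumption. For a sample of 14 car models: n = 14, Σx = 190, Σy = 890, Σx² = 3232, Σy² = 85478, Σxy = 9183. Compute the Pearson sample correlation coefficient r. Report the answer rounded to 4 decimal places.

S_xy = nΣxy − ΣxΣy = 14·9183 − 190·890 = 128562 − 169100 = -40538
S_xx = nΣx² − (Σx)² = 14·3232 − 190² = 45248 − 36100 = 9148
S_yy = nΣy² − (Σy)² = 14·85478 − 890² = 1196692 − 792100 = 404592
r = S_xy / √(S_xx·S_yy) = -40538 / √(9148·404592) = -40538 / √3701207616 = -40538 / 60837.5510 = -0.6663

-0.6663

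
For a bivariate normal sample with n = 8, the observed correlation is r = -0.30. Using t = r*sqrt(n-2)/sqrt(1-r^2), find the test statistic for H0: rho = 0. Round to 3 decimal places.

t = r·√(n−2) / √(1−r²) with r = -0.30, n = 8
  = -0.30·√6 / √(1 − 0.0900)
  = -0.30·2.449490 / 0.953939
  = -0.734847 / 0.953939 = -0.770

-0.770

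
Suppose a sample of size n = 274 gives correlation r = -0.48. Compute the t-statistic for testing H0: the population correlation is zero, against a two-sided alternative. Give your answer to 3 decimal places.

1 − r² = 1 − 0.2304 = 0.7696;  √(1−r²) = 0.877268
√(n−2) = √272 = 16.492423
t = r·√(n−2)/√(1−r²) = -0.48 · 16.492423 / 0.877268 = -9.024

-9.024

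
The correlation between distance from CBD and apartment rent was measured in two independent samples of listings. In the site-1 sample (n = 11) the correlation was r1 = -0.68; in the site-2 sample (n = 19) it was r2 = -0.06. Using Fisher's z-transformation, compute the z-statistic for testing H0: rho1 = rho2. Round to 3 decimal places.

-1.776

z1 = atanh(-0.68) = -0.829114,  z2 = atanh(-0.06) = -0.060072
SE = √(1/(n1−3) + 1/(n2−3)) = √(1/8 + 1/16) = √(0.1250000 + 0.0625000) = √0.1875000 = 0.433013
z = (z1 − z2)/SE = (-0.829114 − (-0.060072)) / 0.433013 = -0.769042 / 0.433013 = -1.776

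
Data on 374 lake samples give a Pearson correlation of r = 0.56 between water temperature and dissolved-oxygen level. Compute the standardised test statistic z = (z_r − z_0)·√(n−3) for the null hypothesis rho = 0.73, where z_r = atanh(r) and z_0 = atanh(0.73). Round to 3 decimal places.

z_r = atanh(0.56) = 0.632833,  z_0 = atanh(0.73) = 0.928727
SE = 1/√(n−3) = 1/√371 = 0.051917
z = (z_r − z_0)/SE = (0.632833 − 0.928727) / 0.051917 = -0.295894 / 0.051917 = -5.699

-5.699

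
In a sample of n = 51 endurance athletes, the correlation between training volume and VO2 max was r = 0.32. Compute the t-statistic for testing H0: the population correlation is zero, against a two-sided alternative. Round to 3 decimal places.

2.364

1 − r² = 1 − 0.1024 = 0.8976;  √(1−r²) = 0.947418
√(n−2) = √49 = 7.000000
t = r·√(n−2)/√(1−r²) = 0.32 · 7.000000 / 0.947418 = 2.364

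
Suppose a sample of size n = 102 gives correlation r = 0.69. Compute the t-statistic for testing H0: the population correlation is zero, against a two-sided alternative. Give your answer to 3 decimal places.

9.533

t = r·√(n−2) / √(1−r²) with r = 0.69, n = 102
  = 0.69·√100 / √(1 − 0.4761)
  = 0.69·10.000000 / 0.723809
  = 6.900000 / 0.723809 = 9.533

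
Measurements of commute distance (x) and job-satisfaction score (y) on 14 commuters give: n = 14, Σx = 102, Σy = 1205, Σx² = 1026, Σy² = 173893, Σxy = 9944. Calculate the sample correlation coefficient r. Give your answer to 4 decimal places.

0.2614

S_xy = nΣxy − ΣxΣy = 14·9944 − 102·1205 = 139216 − 122910 = 16306
S_xx = nΣx² − (Σx)² = 14·1026 − 102² = 14364 − 10404 = 3960
S_yy = nΣy² − (Σy)² = 14·173893 − 1205² = 2434502 − 1452025 = 982477
r = S_xy / √(S_xx·S_yy) = 16306 / √(3960·982477) = 16306 / √3890608920 = 16306 / 62374.7459 = 0.2614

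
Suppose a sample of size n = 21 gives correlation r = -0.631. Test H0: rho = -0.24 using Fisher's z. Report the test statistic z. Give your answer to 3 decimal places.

Fisher z: atanh(-0.631) = -0.743076, atanh(-0.24) = -0.244774
z = (z_r − z_0)·√(n−3) = (-0.743076 − (-0.244774))·√18 = -0.498302 · 4.242641 = -2.114

-2.114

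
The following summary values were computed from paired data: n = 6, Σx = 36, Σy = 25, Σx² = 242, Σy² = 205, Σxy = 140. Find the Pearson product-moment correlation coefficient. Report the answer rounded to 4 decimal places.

-0.1953

S_xy = nΣxy − ΣxΣy = 6·140 − 36·25 = 840 − 900 = -60
S_xx = nΣx² − (Σx)² = 6·242 − 36² = 1452 − 1296 = 156
S_yy = nΣy² − (Σy)² = 6·205 − 25² = 1230 − 625 = 605
r = S_xy / √(S_xx·S_yy) = -60 / √(156·605) = -60 / √94380 = -60 / 307.2133 = -0.1953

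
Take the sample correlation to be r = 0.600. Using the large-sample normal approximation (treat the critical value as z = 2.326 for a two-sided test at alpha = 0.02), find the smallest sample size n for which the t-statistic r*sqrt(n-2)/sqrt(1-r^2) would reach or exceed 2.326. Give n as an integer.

12

Need r·√(n−2)/√(1−r²) ≥ 2.326
√(n−2) ≥ 2.326·√(1−0.360000) / 0.600 = 2.326·0.800000 / 0.600 = 3.1013
n−2 ≥ 9.6181  ⇒  n ≥ 11.6181
Smallest integer n = 12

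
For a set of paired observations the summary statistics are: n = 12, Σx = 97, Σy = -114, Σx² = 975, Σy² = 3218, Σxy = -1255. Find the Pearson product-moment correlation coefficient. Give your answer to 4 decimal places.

Numerator: nΣxy − (Σx)(Σy) = 12·(-1255) − (97)(-114) = -4002
Denominator: √[(nΣx²−(Σx)²)(nΣy²−(Σy)²)]
  nΣx²−(Σx)² = 12·975 − 9409 = 2291;  nΣy²−(Σy)² = 12·3218 − 12996 = 25620
  √(2291·25620) = √58695420 = 7661.2936
r = -4002 / 7661.2936 = -0.5224

-0.5224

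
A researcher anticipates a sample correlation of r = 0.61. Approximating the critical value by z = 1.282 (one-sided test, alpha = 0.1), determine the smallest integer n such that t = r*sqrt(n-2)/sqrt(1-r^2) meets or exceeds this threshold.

r√(n−2)/√(1−r²) ≥ 1.282  ⇔  n−2 ≥ (1.282)²·(1−r²)/r²
(1−r²)/r² = (1−0.3721)/0.3721 = 1.6874
n ≥ 2 + 1.643524·1.6874 = 2 + 2.7733 = 4.7733
⌈4.7733⌉ = 5

5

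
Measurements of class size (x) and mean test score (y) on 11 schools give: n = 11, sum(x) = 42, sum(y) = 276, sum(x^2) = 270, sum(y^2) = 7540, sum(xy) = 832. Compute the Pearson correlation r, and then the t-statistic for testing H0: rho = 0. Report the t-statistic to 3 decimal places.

-4.931

S_xy = nΣxy − ΣxΣy = 11·832 − 42·276 = 9152 − 11592 = -2440
S_xx = nΣx² − (Σx)² = 11·270 − 42² = 2970 − 1764 = 1206
S_yy = nΣy² − (Σy)² = 11·7540 − 276² = 82940 − 76176 = 6764
r = S_xy / √(S_xx·S_yy) = -2440 / √(1206·6764) = -2440 / √8157384 = -2440 / 2856.1134 = -0.8543
t = r·√(n−2)/√(1−r²) = -0.8543·√9 / √(1−0.729828) = -2.562900 / 0.519781 = -4.931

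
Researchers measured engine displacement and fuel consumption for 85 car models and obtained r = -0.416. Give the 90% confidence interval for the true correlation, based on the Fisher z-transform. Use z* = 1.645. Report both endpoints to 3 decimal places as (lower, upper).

z_r = atanh(-0.416) = -0.442845;  SE = 1/√(n−3) = 1/√82 = 0.110432
z-limits: -0.442845 ± 1.645·0.110432 = -0.442845 ± 0.181661 = [-0.624506, -0.261184]
ρ-limits: (tanh -0.624506, tanh -0.261184) = (-0.554, -0.255)

(-0.554, -0.255)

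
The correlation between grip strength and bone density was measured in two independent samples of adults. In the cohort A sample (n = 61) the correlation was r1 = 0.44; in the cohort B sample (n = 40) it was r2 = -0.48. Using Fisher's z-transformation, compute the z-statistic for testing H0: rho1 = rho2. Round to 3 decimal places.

Fisher z-transforms: z1 = atanh(0.44) = 0.472231, z2 = atanh(-0.48) = -0.522984; difference d = 0.995215
Var(d) = 1/58 + 1/37 = 0.0172414 + 0.0270270 = 0.0442684
z = d/√Var(d) = 0.995215 / √0.0442684 = 0.995215 / 0.210401 = 4.730

4.730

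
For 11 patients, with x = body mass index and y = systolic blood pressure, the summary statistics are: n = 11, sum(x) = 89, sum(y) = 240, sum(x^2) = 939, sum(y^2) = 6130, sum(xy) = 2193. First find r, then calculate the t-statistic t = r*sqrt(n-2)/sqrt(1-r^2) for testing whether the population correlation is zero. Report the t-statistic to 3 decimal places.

S_xy = nΣxy − ΣxΣy = 11·2193 − 89·240 = 24123 − 21360 = 2763
S_xx = nΣx² − (Σx)² = 11·939 − 89² = 10329 − 7921 = 2408
S_yy = nΣy² − (Σy)² = 11·6130 − 240² = 67430 − 57600 = 9830
r = S_xy / √(S_xx·S_yy) = 2763 / √(2408·9830) = 2763 / √23670640 = 2763 / 4865.2482 = 0.5679
t = r·√(n−2)/√(1−r²) = 0.5679·√9 / √(1−0.322510) = 1.703700 / 0.823098 = 2.070

2.070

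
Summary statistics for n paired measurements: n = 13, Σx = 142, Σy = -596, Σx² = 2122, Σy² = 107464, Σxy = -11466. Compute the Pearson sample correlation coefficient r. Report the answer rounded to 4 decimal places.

Numerator: nΣxy − (Σx)(Σy) = 13·(-11466) − (142)(-596) = -64426
Denominator: √[(nΣx²−(Σx)²)(nΣy²−(Σy)²)]
  nΣx²−(Σx)² = 13·2122 − 20164 = 7422;  nΣy²−(Σy)² = 13·107464 − 355216 = 1041816
  √(7422·1041816) = √7732358352 = 87933.8294
r = -64426 / 87933.8294 = -0.7327

-0.7327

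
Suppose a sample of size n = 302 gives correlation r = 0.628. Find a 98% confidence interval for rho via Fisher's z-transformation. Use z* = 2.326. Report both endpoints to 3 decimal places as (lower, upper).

(0.540, 0.703)

z_r = atanh(0.628) = 0.738107;  SE = 1/√(n−3) = 1/√299 = 0.057831
z-limits: 0.738107 ± 2.326·0.057831 = 0.738107 ± 0.134515 = [0.603592, 0.872622]
ρ-limits: (tanh 0.603592, tanh 0.872622) = (0.540, 0.703)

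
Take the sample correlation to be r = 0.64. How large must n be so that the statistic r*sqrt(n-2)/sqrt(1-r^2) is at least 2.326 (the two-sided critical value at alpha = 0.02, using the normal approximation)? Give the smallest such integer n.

10

Need r·√(n−2)/√(1−r²) ≥ 2.326
√(n−2) ≥ 2.326·√(1−0.4096) / 0.64 = 2.326·0.768375 / 0.64 = 2.7926
n−2 ≥ 7.7986  ⇒  n ≥ 9.7986
Smallest integer n = 10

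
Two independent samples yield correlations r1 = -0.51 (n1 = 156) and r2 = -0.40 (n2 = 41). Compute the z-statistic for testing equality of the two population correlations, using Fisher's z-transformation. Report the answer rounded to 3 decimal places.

z1 = atanh(-0.51) = -0.562730,  z2 = atanh(-0.40) = -0.423649
SE = √(1/(n1−3) + 1/(n2−3)) = √(1/153 + 1/38) = √(0.0065359 + 0.0263158) = √0.0328517 = 0.181250
z = (z1 − z2)/SE = (-0.562730 − (-0.423649)) / 0.181250 = -0.139081 / 0.181250 = -0.767

-0.767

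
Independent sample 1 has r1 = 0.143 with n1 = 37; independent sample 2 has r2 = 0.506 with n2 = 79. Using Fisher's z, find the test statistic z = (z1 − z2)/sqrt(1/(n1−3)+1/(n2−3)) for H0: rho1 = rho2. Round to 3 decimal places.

-2.003

Fisher z-transforms: z1 = atanh(0.143) = 0.143987, z2 = atanh(0.506) = 0.557338; difference d = -0.413351
Var(d) = 1/34 + 1/76 = 0.0294118 + 0.0131579 = 0.0425697
z = d/√Var(d) = -0.413351 / √0.0425697 = -0.413351 / 0.206324 = -2.003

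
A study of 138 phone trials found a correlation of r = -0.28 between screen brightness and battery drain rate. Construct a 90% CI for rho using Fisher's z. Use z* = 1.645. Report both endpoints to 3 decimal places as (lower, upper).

Fisher z: z_r = atanh(r) = ½·ln((1+(-0.28))/(1−(-0.28))) = -0.287682
SE(z) = 1/√(n−3) = 1/√135 = 0.086066
90% ⇒ z* = 1.645; margin = 1.645·0.086066 = 0.141579
CI on z-scale: (-0.429261, -0.146103)
Back-transform: tanh(-0.429261) = -0.404704, tanh(-0.146103) = -0.145072

(-0.405, -0.145)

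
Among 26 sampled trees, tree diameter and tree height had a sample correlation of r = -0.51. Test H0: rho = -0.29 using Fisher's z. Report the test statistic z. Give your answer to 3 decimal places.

-1.267

z_r = atanh(-0.51) = -0.562730,  z_0 = atanh(-0.29) = -0.298566
SE = 1/√(n−3) = 1/√23 = 0.208514
z = (z_r − z_0)/SE = (-0.562730 − (-0.298566)) / 0.208514 = -0.264164 / 0.208514 = -1.267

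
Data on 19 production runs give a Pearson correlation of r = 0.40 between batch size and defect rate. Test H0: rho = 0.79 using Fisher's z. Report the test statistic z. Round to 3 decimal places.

-2.591

z_r = atanh(0.40) = 0.423649,  z_0 = atanh(0.79) = 1.071432
SE = 1/√(n−3) = 1/√16 = 0.250000
z = (z_r − z_0)/SE = (0.423649 − 1.071432) / 0.250000 = -0.647783 / 0.250000 = -2.591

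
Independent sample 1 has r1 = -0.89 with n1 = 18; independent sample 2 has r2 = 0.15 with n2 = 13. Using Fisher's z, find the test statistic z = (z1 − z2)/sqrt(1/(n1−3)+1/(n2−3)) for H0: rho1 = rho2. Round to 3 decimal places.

z1 = atanh(-0.89) = -1.421926,  z2 = atanh(0.15) = 0.151140
SE = √(1/(n1−3) + 1/(n2−3)) = √(1/15 + 1/10) = √(0.0666667 + 0.1000000) = √0.1666667 = 0.408248
z = (z1 − z2)/SE = (-1.421926 − 0.151140) / 0.408248 = -1.573066 / 0.408248 = -3.853

-3.853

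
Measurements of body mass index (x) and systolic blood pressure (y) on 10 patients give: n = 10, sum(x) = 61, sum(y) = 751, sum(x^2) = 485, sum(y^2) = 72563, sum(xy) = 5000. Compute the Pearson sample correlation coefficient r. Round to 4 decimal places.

Numerator: nΣxy − (Σx)(Σy) = 10·5000 − (61)(751) = 4189
Denominator: √[(nΣx²−(Σx)²)(nΣy²−(Σy)²)]
  nΣx²−(Σx)² = 10·485 − 3721 = 1129;  nΣy²−(Σy)² = 10·72563 − 564001 = 161629
  √(1129·161629) = √182479141 = 13508.4840
r = 4189 / 13508.4840 = 0.3101

0.3101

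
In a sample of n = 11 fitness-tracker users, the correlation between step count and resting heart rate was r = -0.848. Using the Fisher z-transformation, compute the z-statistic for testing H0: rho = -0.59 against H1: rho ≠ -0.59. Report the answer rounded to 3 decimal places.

-1.616

z_r = atanh(-0.848) = -1.248989,  z_0 = atanh(-0.59) = -0.677666
SE = 1/√(n−3) = 1/√8 = 0.353553
z = (z_r − z_0)/SE = (-1.248989 − (-0.677666)) / 0.353553 = -0.571323 / 0.353553 = -1.616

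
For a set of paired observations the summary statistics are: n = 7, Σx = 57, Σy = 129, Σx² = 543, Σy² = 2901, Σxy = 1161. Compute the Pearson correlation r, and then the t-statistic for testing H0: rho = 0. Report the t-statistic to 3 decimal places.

S_xy = nΣxy − ΣxΣy = 7·1161 − 57·129 = 8127 − 7353 = 774
S_xx = nΣx² − (Σx)² = 7·543 − 57² = 3801 − 3249 = 552
S_yy = nΣy² − (Σy)² = 7·2901 − 129² = 20307 − 16641 = 3666
r = S_xy / √(S_xx·S_yy) = 774 / √(552·3666) = 774 / √2023632 = 774 / 1422.5442 = 0.5441
t = r·√(n−2)/√(1−r²) = 0.5441·√5 / √(1−0.296045) = 1.216645 / 0.839020 = 1.450

1.450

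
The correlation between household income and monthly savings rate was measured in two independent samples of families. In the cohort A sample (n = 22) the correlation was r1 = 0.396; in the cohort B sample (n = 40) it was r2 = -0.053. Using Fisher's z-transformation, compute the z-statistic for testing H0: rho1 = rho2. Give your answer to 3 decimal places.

Fisher z-transforms: z1 = atanh(0.396) = 0.418896, z2 = atanh(-0.053) = -0.053050; difference d = 0.471946
Var(d) = 1/19 + 1/37 = 0.0526316 + 0.0270270 = 0.0796586
z = d/√Var(d) = 0.471946 / √0.0796586 = 0.471946 / 0.282239 = 1.672

1.672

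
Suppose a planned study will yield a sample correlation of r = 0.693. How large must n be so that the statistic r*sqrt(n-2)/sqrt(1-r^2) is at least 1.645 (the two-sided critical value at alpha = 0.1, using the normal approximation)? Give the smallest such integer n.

5

r√(n−2)/√(1−r²) ≥ 1.645  ⇔  n−2 ≥ (1.645)²·(1−r²)/r²
(1−r²)/r² = (1−0.480249)/0.480249 = 1.0823
n ≥ 2 + 2.706025·1.0823 = 2 + 2.9287 = 4.9287
⌈4.9287⌉ = 5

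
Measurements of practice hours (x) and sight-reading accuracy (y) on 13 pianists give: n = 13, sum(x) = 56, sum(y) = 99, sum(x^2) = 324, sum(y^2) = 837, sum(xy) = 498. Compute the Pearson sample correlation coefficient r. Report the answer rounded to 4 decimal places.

S_xy = nΣxy − ΣxΣy = 13·498 − 56·99 = 6474 − 5544 = 930
S_xx = nΣx² − (Σx)² = 13·324 − 56² = 4212 − 3136 = 1076
S_yy = nΣy² − (Σy)² = 13·837 − 99² = 10881 − 9801 = 1080
r = S_xy / √(S_xx·S_yy) = 930 / √(1076·1080) = 930 / √1162080 = 930 / 1077.9981 = 0.8627

0.8627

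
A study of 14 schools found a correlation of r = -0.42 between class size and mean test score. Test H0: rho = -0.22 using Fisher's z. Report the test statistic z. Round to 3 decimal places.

-0.743

z_r = atanh(-0.42) = -0.447692,  z_0 = atanh(-0.22) = -0.223656
SE = 1/√(n−3) = 1/√11 = 0.301511
z = (z_r − z_0)/SE = (-0.447692 − (-0.223656)) / 0.301511 = -0.224036 / 0.301511 = -0.743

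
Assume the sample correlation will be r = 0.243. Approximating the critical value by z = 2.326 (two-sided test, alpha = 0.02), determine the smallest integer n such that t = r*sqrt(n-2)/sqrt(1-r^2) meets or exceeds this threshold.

89

Need r·√(n−2)/√(1−r²) ≥ 2.326
√(n−2) ≥ 2.326·√(1−0.059049) / 0.243 = 2.326·0.970026 / 0.243 = 9.2851
n−2 ≥ 86.2131  ⇒  n ≥ 88.2131
Smallest integer n = 89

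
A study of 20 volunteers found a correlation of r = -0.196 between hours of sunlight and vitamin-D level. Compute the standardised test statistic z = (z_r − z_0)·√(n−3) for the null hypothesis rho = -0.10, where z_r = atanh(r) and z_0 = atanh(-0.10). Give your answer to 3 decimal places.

Fisher z: atanh(-0.196) = -0.198569, atanh(-0.10) = -0.100335
z = (z_r − z_0)·√(n−3) = (-0.198569 − (-0.100335))·√17 = -0.098234 · 4.123106 = -0.405

-0.405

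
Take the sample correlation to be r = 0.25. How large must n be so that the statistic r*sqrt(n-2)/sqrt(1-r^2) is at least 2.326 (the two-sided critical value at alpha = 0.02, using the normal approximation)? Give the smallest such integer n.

Need r·√(n−2)/√(1−r²) ≥ 2.326
√(n−2) ≥ 2.326·√(1−0.0625) / 0.25 = 2.326·0.968246 / 0.25 = 9.0086
n−2 ≥ 81.1549  ⇒  n ≥ 83.1549
Smallest integer n = 84

84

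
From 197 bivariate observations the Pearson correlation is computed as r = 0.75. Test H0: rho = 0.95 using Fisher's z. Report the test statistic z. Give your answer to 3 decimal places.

Fisher z: atanh(0.75) = 0.972955, atanh(0.95) = 1.831781
z = (z_r − z_0)·√(n−3) = (0.972955 − 1.831781)·√194 = -0.858826 · 13.928388 = -11.962

-11.962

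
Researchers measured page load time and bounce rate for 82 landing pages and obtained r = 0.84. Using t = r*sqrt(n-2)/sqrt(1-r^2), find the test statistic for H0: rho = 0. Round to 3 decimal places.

t = r·√(n−2) / √(1−r²) with r = 0.84, n = 82
  = 0.84·√80 / √(1 − 0.7056)
  = 0.84·8.944272 / 0.542586
  = 7.513188 / 0.542586 = 13.847

13.847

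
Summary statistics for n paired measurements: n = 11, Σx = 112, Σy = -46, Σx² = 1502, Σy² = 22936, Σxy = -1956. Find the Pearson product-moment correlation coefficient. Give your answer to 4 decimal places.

Numerator: nΣxy − (Σx)(Σy) = 11·(-1956) − (112)(-46) = -16364
Denominator: √[(nΣx²−(Σx)²)(nΣy²−(Σy)²)]
  nΣx²−(Σx)² = 11·1502 − 12544 = 3978;  nΣy²−(Σy)² = 11·22936 − 2116 = 250180
  √(3978·250180) = √995216040 = 31547.0449
r = -16364 / 31547.0449 = -0.5187

-0.5187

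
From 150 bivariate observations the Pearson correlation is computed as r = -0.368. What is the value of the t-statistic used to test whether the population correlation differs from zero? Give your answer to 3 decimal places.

t = r·√(n−2) / √(1−r²) with r = -0.368, n = 150
  = -0.368·√148 / √(1 − 0.135424)
  = -0.368·12.165525 / 0.929826
  = -4.476913 / 0.929826 = -4.815

-4.815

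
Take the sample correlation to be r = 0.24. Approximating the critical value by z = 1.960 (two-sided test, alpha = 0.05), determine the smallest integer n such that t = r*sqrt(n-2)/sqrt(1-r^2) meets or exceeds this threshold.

r√(n−2)/√(1−r²) ≥ 1.960  ⇔  n−2 ≥ (1.960)²·(1−r²)/r²
(1−r²)/r² = (1−0.0576)/0.0576 = 16.3611
n ≥ 2 + 3.8416·16.3611 = 2 + 62.8528 = 64.8528
⌈64.8528⌉ = 65

65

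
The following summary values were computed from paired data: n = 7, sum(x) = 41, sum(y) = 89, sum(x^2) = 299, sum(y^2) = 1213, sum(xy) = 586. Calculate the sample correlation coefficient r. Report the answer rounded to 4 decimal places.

0.9348

S_xy = nΣxy − ΣxΣy = 7·586 − 41·89 = 4102 − 3649 = 453
S_xx = nΣx² − (Σx)² = 7·299 − 41² = 2093 − 1681 = 412
S_yy = nΣy² − (Σy)² = 7·1213 − 89² = 8491 − 7921 = 570
r = S_xy / √(S_xx·S_yy) = 453 / √(412·570) = 453 / √234840 = 453 / 484.6029 = 0.9348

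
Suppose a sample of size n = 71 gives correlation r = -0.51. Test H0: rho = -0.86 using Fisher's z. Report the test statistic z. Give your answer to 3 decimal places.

Fisher z: atanh(-0.51) = -0.562730, atanh(-0.86) = -1.293345
z = (z_r − z_0)·√(n−3) = (-0.562730 − (-1.293345))·√68 = 0.730615 · 8.246211 = 6.025

6.025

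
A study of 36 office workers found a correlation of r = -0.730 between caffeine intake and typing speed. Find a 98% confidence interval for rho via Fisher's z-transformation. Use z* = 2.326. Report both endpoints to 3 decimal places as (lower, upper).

Fisher z: z_r = atanh(r) = ½·ln((1+(-0.730))/(1−(-0.730))) = -0.928727
SE(z) = 1/√(n−3) = 1/√33 = 0.174078
98% ⇒ z* = 2.326; margin = 2.326·0.174078 = 0.404905
CI on z-scale: (-1.333632, -0.523822)
Back-transform: tanh(-1.333632) = -0.870134, tanh(-0.523822) = -0.480644

(-0.870, -0.481)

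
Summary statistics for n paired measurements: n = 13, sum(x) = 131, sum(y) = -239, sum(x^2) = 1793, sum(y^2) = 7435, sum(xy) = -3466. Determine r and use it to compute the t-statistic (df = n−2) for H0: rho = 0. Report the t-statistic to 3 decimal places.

-6.204

Numerator: nΣxy − (Σx)(Σy) = 13·(-3466) − (131)(-239) = -13749
Denominator: √[(nΣx²−(Σx)²)(nΣy²−(Σy)²)]
  nΣx²−(Σx)² = 13·1793 − 17161 = 6148;  nΣy²−(Σy)² = 13·7435 − 57121 = 39534
  √(6148·39534) = √243055032 = 15590.2223
r = -13749 / 15590.2223 = -0.8819
t = r·√(n−2)/√(1−r²) = -0.8819·√11 / √(1−0.777748) = -2.924931 / 0.471436 = -6.204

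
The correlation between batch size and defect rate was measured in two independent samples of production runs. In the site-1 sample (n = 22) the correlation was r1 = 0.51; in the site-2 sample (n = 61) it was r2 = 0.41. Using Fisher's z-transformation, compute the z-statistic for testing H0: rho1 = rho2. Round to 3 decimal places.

z1 = atanh(0.51) = 0.562730,  z2 = atanh(0.41) = 0.435611
SE = √(1/(n1−3) + 1/(n2−3)) = √(1/19 + 1/58) = √(0.0526316 + 0.0172414) = √0.0698730 = 0.264335
z = (z1 − z2)/SE = (0.562730 − 0.435611) / 0.264335 = 0.127119 / 0.264335 = 0.481

0.481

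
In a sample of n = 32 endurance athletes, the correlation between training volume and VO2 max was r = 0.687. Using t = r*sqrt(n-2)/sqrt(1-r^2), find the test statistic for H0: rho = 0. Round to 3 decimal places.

5.178

1 − r² = 1 − 0.471969 = 0.528031;  √(1−r²) = 0.726657
√(n−2) = √30 = 5.477226
t = r·√(n−2)/√(1−r²) = 0.687 · 5.477226 / 0.726657 = 5.178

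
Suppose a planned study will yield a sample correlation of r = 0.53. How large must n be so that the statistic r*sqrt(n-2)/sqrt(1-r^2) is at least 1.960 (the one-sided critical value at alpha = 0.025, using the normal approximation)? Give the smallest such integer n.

r√(n−2)/√(1−r²) ≥ 1.960  ⇔  n−2 ≥ (1.960)²·(1−r²)/r²
(1−r²)/r² = (1−0.2809)/0.2809 = 2.5600
n ≥ 2 + 3.8416·2.5600 = 2 + 9.8345 = 11.8345
⌈11.8345⌉ = 12

12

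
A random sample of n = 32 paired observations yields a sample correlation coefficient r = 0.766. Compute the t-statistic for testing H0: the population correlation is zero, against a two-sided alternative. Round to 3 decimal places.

1 − r² = 1 − 0.586756 = 0.413244;  √(1−r²) = 0.642841
√(n−2) = √30 = 5.477226
t = r·√(n−2)/√(1−r²) = 0.766 · 5.477226 / 0.642841 = 6.527

6.527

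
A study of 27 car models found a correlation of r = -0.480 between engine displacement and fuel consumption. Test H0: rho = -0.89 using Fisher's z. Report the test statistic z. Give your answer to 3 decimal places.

4.404

z_r = atanh(-0.480) = -0.522984,  z_0 = atanh(-0.89) = -1.421926
SE = 1/√(n−3) = 1/√24 = 0.204124
z = (z_r − z_0)/SE = (-0.522984 − (-1.421926)) / 0.204124 = 0.898942 / 0.204124 = 4.404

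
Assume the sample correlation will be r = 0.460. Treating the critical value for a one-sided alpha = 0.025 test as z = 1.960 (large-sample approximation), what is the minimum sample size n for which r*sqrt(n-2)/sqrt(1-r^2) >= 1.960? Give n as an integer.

17

r√(n−2)/√(1−r²) ≥ 1.960  ⇔  n−2 ≥ (1.960)²·(1−r²)/r²
(1−r²)/r² = (1−0.211600)/0.211600 = 3.7259
n ≥ 2 + 3.8416·3.7259 = 2 + 14.3134 = 16.3134
⌈16.3134⌉ = 17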